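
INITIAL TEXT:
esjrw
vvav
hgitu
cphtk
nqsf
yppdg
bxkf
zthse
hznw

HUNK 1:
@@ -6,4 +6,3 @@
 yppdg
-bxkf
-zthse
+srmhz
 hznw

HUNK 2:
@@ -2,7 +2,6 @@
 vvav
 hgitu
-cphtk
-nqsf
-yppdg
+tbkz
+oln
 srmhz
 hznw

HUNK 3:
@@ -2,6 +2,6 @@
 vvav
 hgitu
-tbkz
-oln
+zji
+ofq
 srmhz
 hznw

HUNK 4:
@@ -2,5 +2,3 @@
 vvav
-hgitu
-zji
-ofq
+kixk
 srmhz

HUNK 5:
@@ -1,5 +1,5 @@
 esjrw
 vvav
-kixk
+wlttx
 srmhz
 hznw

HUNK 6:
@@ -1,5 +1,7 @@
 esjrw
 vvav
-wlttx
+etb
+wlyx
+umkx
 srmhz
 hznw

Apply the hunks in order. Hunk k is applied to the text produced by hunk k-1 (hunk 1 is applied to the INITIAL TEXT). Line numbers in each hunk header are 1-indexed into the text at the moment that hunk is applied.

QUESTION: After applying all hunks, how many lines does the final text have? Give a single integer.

Answer: 7

Derivation:
Hunk 1: at line 6 remove [bxkf,zthse] add [srmhz] -> 8 lines: esjrw vvav hgitu cphtk nqsf yppdg srmhz hznw
Hunk 2: at line 2 remove [cphtk,nqsf,yppdg] add [tbkz,oln] -> 7 lines: esjrw vvav hgitu tbkz oln srmhz hznw
Hunk 3: at line 2 remove [tbkz,oln] add [zji,ofq] -> 7 lines: esjrw vvav hgitu zji ofq srmhz hznw
Hunk 4: at line 2 remove [hgitu,zji,ofq] add [kixk] -> 5 lines: esjrw vvav kixk srmhz hznw
Hunk 5: at line 1 remove [kixk] add [wlttx] -> 5 lines: esjrw vvav wlttx srmhz hznw
Hunk 6: at line 1 remove [wlttx] add [etb,wlyx,umkx] -> 7 lines: esjrw vvav etb wlyx umkx srmhz hznw
Final line count: 7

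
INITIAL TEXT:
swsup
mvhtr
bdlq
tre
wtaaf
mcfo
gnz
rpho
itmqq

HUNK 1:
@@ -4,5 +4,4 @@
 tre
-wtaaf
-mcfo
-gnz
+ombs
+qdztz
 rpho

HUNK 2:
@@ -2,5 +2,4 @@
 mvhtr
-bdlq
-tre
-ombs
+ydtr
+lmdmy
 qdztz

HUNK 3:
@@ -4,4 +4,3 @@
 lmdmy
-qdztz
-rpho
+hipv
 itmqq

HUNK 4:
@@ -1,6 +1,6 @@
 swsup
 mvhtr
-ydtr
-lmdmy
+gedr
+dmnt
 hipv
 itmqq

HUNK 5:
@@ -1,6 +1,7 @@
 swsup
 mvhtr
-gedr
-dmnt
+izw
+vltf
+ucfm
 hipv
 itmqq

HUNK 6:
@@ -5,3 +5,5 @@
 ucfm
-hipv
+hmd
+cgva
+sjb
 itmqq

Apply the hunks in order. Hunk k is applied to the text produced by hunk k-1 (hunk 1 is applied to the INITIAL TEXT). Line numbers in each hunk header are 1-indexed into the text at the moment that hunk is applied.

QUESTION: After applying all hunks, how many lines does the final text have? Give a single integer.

Answer: 9

Derivation:
Hunk 1: at line 4 remove [wtaaf,mcfo,gnz] add [ombs,qdztz] -> 8 lines: swsup mvhtr bdlq tre ombs qdztz rpho itmqq
Hunk 2: at line 2 remove [bdlq,tre,ombs] add [ydtr,lmdmy] -> 7 lines: swsup mvhtr ydtr lmdmy qdztz rpho itmqq
Hunk 3: at line 4 remove [qdztz,rpho] add [hipv] -> 6 lines: swsup mvhtr ydtr lmdmy hipv itmqq
Hunk 4: at line 1 remove [ydtr,lmdmy] add [gedr,dmnt] -> 6 lines: swsup mvhtr gedr dmnt hipv itmqq
Hunk 5: at line 1 remove [gedr,dmnt] add [izw,vltf,ucfm] -> 7 lines: swsup mvhtr izw vltf ucfm hipv itmqq
Hunk 6: at line 5 remove [hipv] add [hmd,cgva,sjb] -> 9 lines: swsup mvhtr izw vltf ucfm hmd cgva sjb itmqq
Final line count: 9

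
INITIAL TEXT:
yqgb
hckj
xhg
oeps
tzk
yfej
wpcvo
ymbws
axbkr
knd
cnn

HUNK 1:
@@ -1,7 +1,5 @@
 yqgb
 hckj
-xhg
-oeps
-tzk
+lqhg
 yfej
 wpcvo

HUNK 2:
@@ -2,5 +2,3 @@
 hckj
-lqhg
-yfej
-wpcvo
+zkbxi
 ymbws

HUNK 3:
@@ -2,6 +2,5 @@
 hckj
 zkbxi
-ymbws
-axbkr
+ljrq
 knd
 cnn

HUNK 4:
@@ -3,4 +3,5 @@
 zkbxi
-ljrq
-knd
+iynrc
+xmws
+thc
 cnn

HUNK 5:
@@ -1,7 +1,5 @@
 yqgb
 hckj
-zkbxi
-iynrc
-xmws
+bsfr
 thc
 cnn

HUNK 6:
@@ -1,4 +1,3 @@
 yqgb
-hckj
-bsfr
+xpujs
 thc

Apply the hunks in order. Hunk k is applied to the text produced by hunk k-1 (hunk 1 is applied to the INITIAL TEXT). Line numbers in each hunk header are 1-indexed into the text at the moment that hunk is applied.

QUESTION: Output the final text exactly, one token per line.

Answer: yqgb
xpujs
thc
cnn

Derivation:
Hunk 1: at line 1 remove [xhg,oeps,tzk] add [lqhg] -> 9 lines: yqgb hckj lqhg yfej wpcvo ymbws axbkr knd cnn
Hunk 2: at line 2 remove [lqhg,yfej,wpcvo] add [zkbxi] -> 7 lines: yqgb hckj zkbxi ymbws axbkr knd cnn
Hunk 3: at line 2 remove [ymbws,axbkr] add [ljrq] -> 6 lines: yqgb hckj zkbxi ljrq knd cnn
Hunk 4: at line 3 remove [ljrq,knd] add [iynrc,xmws,thc] -> 7 lines: yqgb hckj zkbxi iynrc xmws thc cnn
Hunk 5: at line 1 remove [zkbxi,iynrc,xmws] add [bsfr] -> 5 lines: yqgb hckj bsfr thc cnn
Hunk 6: at line 1 remove [hckj,bsfr] add [xpujs] -> 4 lines: yqgb xpujs thc cnn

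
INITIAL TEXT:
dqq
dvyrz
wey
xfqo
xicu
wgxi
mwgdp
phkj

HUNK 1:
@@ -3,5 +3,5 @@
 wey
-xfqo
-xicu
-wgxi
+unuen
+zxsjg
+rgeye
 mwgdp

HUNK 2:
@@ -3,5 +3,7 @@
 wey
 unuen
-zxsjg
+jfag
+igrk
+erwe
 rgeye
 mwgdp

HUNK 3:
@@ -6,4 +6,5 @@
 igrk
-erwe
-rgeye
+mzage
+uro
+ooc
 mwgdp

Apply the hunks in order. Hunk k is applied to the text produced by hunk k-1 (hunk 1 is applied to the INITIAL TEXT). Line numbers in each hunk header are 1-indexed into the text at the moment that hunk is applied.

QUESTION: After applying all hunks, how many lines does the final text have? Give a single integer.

Answer: 11

Derivation:
Hunk 1: at line 3 remove [xfqo,xicu,wgxi] add [unuen,zxsjg,rgeye] -> 8 lines: dqq dvyrz wey unuen zxsjg rgeye mwgdp phkj
Hunk 2: at line 3 remove [zxsjg] add [jfag,igrk,erwe] -> 10 lines: dqq dvyrz wey unuen jfag igrk erwe rgeye mwgdp phkj
Hunk 3: at line 6 remove [erwe,rgeye] add [mzage,uro,ooc] -> 11 lines: dqq dvyrz wey unuen jfag igrk mzage uro ooc mwgdp phkj
Final line count: 11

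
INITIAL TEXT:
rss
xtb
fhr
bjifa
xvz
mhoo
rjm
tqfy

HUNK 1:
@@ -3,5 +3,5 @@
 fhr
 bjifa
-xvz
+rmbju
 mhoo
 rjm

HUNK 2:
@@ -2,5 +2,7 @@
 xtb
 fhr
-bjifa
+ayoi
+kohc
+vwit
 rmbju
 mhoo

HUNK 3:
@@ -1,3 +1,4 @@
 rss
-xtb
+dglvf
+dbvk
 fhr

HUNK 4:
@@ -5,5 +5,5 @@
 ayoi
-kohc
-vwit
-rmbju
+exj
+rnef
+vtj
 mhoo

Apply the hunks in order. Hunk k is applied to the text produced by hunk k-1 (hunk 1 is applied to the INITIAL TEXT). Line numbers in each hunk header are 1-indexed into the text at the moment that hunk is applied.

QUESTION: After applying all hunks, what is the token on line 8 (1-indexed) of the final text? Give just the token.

Answer: vtj

Derivation:
Hunk 1: at line 3 remove [xvz] add [rmbju] -> 8 lines: rss xtb fhr bjifa rmbju mhoo rjm tqfy
Hunk 2: at line 2 remove [bjifa] add [ayoi,kohc,vwit] -> 10 lines: rss xtb fhr ayoi kohc vwit rmbju mhoo rjm tqfy
Hunk 3: at line 1 remove [xtb] add [dglvf,dbvk] -> 11 lines: rss dglvf dbvk fhr ayoi kohc vwit rmbju mhoo rjm tqfy
Hunk 4: at line 5 remove [kohc,vwit,rmbju] add [exj,rnef,vtj] -> 11 lines: rss dglvf dbvk fhr ayoi exj rnef vtj mhoo rjm tqfy
Final line 8: vtj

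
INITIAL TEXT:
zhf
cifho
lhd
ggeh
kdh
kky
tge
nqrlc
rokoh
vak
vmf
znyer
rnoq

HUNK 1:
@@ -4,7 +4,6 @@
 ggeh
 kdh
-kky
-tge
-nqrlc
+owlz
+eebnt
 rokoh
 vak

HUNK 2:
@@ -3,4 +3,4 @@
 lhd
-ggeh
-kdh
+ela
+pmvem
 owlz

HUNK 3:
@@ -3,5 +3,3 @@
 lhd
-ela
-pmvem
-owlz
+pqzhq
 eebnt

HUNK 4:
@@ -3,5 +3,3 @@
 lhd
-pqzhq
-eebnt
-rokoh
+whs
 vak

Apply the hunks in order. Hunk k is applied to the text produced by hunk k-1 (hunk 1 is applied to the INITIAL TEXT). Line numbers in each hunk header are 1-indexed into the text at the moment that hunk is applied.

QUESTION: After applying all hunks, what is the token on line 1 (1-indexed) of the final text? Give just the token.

Hunk 1: at line 4 remove [kky,tge,nqrlc] add [owlz,eebnt] -> 12 lines: zhf cifho lhd ggeh kdh owlz eebnt rokoh vak vmf znyer rnoq
Hunk 2: at line 3 remove [ggeh,kdh] add [ela,pmvem] -> 12 lines: zhf cifho lhd ela pmvem owlz eebnt rokoh vak vmf znyer rnoq
Hunk 3: at line 3 remove [ela,pmvem,owlz] add [pqzhq] -> 10 lines: zhf cifho lhd pqzhq eebnt rokoh vak vmf znyer rnoq
Hunk 4: at line 3 remove [pqzhq,eebnt,rokoh] add [whs] -> 8 lines: zhf cifho lhd whs vak vmf znyer rnoq
Final line 1: zhf

Answer: zhf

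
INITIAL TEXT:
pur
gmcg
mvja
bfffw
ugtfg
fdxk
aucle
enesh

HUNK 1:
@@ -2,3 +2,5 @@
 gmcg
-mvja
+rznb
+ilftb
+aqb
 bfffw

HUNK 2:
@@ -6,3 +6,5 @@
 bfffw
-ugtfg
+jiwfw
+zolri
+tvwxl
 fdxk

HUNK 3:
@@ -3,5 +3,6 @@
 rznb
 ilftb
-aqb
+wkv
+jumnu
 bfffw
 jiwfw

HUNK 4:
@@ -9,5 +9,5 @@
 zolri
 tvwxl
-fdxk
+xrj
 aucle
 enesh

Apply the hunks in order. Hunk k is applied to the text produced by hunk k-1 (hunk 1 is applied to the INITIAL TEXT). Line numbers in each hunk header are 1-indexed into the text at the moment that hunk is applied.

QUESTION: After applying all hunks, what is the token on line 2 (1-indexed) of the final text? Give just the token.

Answer: gmcg

Derivation:
Hunk 1: at line 2 remove [mvja] add [rznb,ilftb,aqb] -> 10 lines: pur gmcg rznb ilftb aqb bfffw ugtfg fdxk aucle enesh
Hunk 2: at line 6 remove [ugtfg] add [jiwfw,zolri,tvwxl] -> 12 lines: pur gmcg rznb ilftb aqb bfffw jiwfw zolri tvwxl fdxk aucle enesh
Hunk 3: at line 3 remove [aqb] add [wkv,jumnu] -> 13 lines: pur gmcg rznb ilftb wkv jumnu bfffw jiwfw zolri tvwxl fdxk aucle enesh
Hunk 4: at line 9 remove [fdxk] add [xrj] -> 13 lines: pur gmcg rznb ilftb wkv jumnu bfffw jiwfw zolri tvwxl xrj aucle enesh
Final line 2: gmcg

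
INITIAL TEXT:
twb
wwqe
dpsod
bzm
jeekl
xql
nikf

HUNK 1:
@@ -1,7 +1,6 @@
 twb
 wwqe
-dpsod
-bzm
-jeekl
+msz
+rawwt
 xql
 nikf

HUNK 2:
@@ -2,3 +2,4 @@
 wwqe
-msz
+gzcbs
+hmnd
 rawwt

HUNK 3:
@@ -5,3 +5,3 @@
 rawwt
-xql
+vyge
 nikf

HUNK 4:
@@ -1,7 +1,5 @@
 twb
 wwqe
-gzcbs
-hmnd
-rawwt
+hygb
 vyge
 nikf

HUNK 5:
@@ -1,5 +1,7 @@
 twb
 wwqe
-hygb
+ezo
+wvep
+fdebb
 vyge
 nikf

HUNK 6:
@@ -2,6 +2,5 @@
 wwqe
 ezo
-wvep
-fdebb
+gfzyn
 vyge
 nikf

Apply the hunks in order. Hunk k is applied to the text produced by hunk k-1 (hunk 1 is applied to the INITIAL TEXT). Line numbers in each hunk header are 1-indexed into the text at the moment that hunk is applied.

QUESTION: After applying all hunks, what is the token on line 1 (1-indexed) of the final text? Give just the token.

Answer: twb

Derivation:
Hunk 1: at line 1 remove [dpsod,bzm,jeekl] add [msz,rawwt] -> 6 lines: twb wwqe msz rawwt xql nikf
Hunk 2: at line 2 remove [msz] add [gzcbs,hmnd] -> 7 lines: twb wwqe gzcbs hmnd rawwt xql nikf
Hunk 3: at line 5 remove [xql] add [vyge] -> 7 lines: twb wwqe gzcbs hmnd rawwt vyge nikf
Hunk 4: at line 1 remove [gzcbs,hmnd,rawwt] add [hygb] -> 5 lines: twb wwqe hygb vyge nikf
Hunk 5: at line 1 remove [hygb] add [ezo,wvep,fdebb] -> 7 lines: twb wwqe ezo wvep fdebb vyge nikf
Hunk 6: at line 2 remove [wvep,fdebb] add [gfzyn] -> 6 lines: twb wwqe ezo gfzyn vyge nikf
Final line 1: twb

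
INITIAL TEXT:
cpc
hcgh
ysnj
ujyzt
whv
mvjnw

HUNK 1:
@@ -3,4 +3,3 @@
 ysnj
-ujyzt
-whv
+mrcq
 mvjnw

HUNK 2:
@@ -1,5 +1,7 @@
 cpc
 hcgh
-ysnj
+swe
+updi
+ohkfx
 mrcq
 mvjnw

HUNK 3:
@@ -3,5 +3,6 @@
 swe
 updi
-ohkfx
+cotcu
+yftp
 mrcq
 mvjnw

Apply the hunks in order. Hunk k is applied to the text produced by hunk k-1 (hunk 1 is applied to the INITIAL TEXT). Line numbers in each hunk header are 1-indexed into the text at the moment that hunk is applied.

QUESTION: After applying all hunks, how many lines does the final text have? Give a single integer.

Hunk 1: at line 3 remove [ujyzt,whv] add [mrcq] -> 5 lines: cpc hcgh ysnj mrcq mvjnw
Hunk 2: at line 1 remove [ysnj] add [swe,updi,ohkfx] -> 7 lines: cpc hcgh swe updi ohkfx mrcq mvjnw
Hunk 3: at line 3 remove [ohkfx] add [cotcu,yftp] -> 8 lines: cpc hcgh swe updi cotcu yftp mrcq mvjnw
Final line count: 8

Answer: 8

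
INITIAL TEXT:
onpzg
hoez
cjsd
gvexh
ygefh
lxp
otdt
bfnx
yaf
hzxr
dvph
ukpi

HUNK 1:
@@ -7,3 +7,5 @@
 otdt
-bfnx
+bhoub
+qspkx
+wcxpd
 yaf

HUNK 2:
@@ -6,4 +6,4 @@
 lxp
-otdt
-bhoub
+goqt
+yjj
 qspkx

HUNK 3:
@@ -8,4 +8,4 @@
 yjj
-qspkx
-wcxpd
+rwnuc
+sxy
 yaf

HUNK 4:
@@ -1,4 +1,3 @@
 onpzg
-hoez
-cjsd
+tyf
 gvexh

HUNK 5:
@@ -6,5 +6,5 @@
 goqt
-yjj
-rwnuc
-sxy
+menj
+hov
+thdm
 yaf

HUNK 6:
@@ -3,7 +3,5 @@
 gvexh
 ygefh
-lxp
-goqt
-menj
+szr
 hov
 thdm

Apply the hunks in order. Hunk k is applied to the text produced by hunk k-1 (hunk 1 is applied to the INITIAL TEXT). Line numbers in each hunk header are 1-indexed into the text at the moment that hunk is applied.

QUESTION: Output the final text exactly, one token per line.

Answer: onpzg
tyf
gvexh
ygefh
szr
hov
thdm
yaf
hzxr
dvph
ukpi

Derivation:
Hunk 1: at line 7 remove [bfnx] add [bhoub,qspkx,wcxpd] -> 14 lines: onpzg hoez cjsd gvexh ygefh lxp otdt bhoub qspkx wcxpd yaf hzxr dvph ukpi
Hunk 2: at line 6 remove [otdt,bhoub] add [goqt,yjj] -> 14 lines: onpzg hoez cjsd gvexh ygefh lxp goqt yjj qspkx wcxpd yaf hzxr dvph ukpi
Hunk 3: at line 8 remove [qspkx,wcxpd] add [rwnuc,sxy] -> 14 lines: onpzg hoez cjsd gvexh ygefh lxp goqt yjj rwnuc sxy yaf hzxr dvph ukpi
Hunk 4: at line 1 remove [hoez,cjsd] add [tyf] -> 13 lines: onpzg tyf gvexh ygefh lxp goqt yjj rwnuc sxy yaf hzxr dvph ukpi
Hunk 5: at line 6 remove [yjj,rwnuc,sxy] add [menj,hov,thdm] -> 13 lines: onpzg tyf gvexh ygefh lxp goqt menj hov thdm yaf hzxr dvph ukpi
Hunk 6: at line 3 remove [lxp,goqt,menj] add [szr] -> 11 lines: onpzg tyf gvexh ygefh szr hov thdm yaf hzxr dvph ukpi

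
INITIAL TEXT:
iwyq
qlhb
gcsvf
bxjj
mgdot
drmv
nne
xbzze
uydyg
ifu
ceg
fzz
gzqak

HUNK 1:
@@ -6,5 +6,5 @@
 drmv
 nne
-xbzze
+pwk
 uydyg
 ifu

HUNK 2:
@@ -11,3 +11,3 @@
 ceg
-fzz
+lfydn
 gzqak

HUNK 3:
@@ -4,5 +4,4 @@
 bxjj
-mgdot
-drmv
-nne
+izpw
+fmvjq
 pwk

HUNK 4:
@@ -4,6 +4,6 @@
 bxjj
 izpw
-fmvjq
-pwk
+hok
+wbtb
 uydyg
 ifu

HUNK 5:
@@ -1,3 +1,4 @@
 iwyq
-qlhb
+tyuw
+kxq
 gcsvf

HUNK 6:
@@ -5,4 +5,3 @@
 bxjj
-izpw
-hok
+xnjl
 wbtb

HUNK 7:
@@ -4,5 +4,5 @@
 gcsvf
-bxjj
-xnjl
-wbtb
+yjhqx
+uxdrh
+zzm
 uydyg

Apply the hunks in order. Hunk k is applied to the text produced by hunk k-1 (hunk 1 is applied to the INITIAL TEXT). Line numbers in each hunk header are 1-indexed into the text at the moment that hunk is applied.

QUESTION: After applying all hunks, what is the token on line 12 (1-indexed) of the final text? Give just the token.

Hunk 1: at line 6 remove [xbzze] add [pwk] -> 13 lines: iwyq qlhb gcsvf bxjj mgdot drmv nne pwk uydyg ifu ceg fzz gzqak
Hunk 2: at line 11 remove [fzz] add [lfydn] -> 13 lines: iwyq qlhb gcsvf bxjj mgdot drmv nne pwk uydyg ifu ceg lfydn gzqak
Hunk 3: at line 4 remove [mgdot,drmv,nne] add [izpw,fmvjq] -> 12 lines: iwyq qlhb gcsvf bxjj izpw fmvjq pwk uydyg ifu ceg lfydn gzqak
Hunk 4: at line 4 remove [fmvjq,pwk] add [hok,wbtb] -> 12 lines: iwyq qlhb gcsvf bxjj izpw hok wbtb uydyg ifu ceg lfydn gzqak
Hunk 5: at line 1 remove [qlhb] add [tyuw,kxq] -> 13 lines: iwyq tyuw kxq gcsvf bxjj izpw hok wbtb uydyg ifu ceg lfydn gzqak
Hunk 6: at line 5 remove [izpw,hok] add [xnjl] -> 12 lines: iwyq tyuw kxq gcsvf bxjj xnjl wbtb uydyg ifu ceg lfydn gzqak
Hunk 7: at line 4 remove [bxjj,xnjl,wbtb] add [yjhqx,uxdrh,zzm] -> 12 lines: iwyq tyuw kxq gcsvf yjhqx uxdrh zzm uydyg ifu ceg lfydn gzqak
Final line 12: gzqak

Answer: gzqak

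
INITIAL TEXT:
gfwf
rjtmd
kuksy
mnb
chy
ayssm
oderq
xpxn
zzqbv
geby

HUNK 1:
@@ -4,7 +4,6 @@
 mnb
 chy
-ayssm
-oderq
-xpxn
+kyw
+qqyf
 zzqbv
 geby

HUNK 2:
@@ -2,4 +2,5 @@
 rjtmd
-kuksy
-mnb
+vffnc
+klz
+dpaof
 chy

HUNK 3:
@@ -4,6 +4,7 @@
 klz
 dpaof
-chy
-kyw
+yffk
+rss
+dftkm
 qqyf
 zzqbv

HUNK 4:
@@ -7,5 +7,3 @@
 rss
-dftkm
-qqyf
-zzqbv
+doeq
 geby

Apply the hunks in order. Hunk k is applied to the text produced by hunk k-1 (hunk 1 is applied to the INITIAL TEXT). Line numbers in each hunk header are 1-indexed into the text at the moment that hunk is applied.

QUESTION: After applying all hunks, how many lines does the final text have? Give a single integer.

Answer: 9

Derivation:
Hunk 1: at line 4 remove [ayssm,oderq,xpxn] add [kyw,qqyf] -> 9 lines: gfwf rjtmd kuksy mnb chy kyw qqyf zzqbv geby
Hunk 2: at line 2 remove [kuksy,mnb] add [vffnc,klz,dpaof] -> 10 lines: gfwf rjtmd vffnc klz dpaof chy kyw qqyf zzqbv geby
Hunk 3: at line 4 remove [chy,kyw] add [yffk,rss,dftkm] -> 11 lines: gfwf rjtmd vffnc klz dpaof yffk rss dftkm qqyf zzqbv geby
Hunk 4: at line 7 remove [dftkm,qqyf,zzqbv] add [doeq] -> 9 lines: gfwf rjtmd vffnc klz dpaof yffk rss doeq geby
Final line count: 9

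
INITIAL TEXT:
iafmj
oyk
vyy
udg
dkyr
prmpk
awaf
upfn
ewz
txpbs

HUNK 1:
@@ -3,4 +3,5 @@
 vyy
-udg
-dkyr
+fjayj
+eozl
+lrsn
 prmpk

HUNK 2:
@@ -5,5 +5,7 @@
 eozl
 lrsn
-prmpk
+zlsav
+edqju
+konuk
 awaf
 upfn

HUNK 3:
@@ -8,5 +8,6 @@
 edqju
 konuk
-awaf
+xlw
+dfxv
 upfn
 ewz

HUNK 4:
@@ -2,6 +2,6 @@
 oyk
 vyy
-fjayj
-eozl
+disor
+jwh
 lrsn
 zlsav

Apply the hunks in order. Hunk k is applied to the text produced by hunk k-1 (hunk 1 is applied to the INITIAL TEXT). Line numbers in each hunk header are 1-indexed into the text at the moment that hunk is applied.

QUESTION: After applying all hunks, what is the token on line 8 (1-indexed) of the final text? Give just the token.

Hunk 1: at line 3 remove [udg,dkyr] add [fjayj,eozl,lrsn] -> 11 lines: iafmj oyk vyy fjayj eozl lrsn prmpk awaf upfn ewz txpbs
Hunk 2: at line 5 remove [prmpk] add [zlsav,edqju,konuk] -> 13 lines: iafmj oyk vyy fjayj eozl lrsn zlsav edqju konuk awaf upfn ewz txpbs
Hunk 3: at line 8 remove [awaf] add [xlw,dfxv] -> 14 lines: iafmj oyk vyy fjayj eozl lrsn zlsav edqju konuk xlw dfxv upfn ewz txpbs
Hunk 4: at line 2 remove [fjayj,eozl] add [disor,jwh] -> 14 lines: iafmj oyk vyy disor jwh lrsn zlsav edqju konuk xlw dfxv upfn ewz txpbs
Final line 8: edqju

Answer: edqju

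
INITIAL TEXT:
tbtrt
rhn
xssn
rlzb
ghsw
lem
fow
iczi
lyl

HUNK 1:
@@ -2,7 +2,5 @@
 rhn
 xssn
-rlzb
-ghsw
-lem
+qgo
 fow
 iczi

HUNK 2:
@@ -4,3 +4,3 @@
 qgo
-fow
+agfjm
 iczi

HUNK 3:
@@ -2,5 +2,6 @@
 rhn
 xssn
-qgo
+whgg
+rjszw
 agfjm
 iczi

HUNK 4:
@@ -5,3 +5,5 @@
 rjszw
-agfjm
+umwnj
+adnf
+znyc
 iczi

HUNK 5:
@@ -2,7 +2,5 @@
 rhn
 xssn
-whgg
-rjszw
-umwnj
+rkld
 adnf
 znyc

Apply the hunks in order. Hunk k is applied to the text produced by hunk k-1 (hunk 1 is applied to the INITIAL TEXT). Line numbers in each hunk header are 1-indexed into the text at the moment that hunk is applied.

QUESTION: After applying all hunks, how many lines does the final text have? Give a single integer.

Answer: 8

Derivation:
Hunk 1: at line 2 remove [rlzb,ghsw,lem] add [qgo] -> 7 lines: tbtrt rhn xssn qgo fow iczi lyl
Hunk 2: at line 4 remove [fow] add [agfjm] -> 7 lines: tbtrt rhn xssn qgo agfjm iczi lyl
Hunk 3: at line 2 remove [qgo] add [whgg,rjszw] -> 8 lines: tbtrt rhn xssn whgg rjszw agfjm iczi lyl
Hunk 4: at line 5 remove [agfjm] add [umwnj,adnf,znyc] -> 10 lines: tbtrt rhn xssn whgg rjszw umwnj adnf znyc iczi lyl
Hunk 5: at line 2 remove [whgg,rjszw,umwnj] add [rkld] -> 8 lines: tbtrt rhn xssn rkld adnf znyc iczi lyl
Final line count: 8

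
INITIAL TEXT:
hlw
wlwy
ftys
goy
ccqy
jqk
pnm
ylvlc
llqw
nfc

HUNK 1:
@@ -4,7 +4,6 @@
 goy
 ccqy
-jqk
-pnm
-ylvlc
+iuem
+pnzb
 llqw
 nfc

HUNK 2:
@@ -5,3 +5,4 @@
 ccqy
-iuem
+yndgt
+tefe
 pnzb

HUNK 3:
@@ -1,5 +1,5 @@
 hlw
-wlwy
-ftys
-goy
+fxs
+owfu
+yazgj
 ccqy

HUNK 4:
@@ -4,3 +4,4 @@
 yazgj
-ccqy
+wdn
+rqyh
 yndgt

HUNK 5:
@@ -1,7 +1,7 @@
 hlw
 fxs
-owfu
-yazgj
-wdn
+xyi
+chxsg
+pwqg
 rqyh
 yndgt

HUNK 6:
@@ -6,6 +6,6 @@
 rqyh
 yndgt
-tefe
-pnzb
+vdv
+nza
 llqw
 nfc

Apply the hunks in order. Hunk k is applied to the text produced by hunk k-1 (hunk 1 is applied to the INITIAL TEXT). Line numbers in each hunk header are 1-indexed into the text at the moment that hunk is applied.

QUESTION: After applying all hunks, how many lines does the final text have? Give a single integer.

Hunk 1: at line 4 remove [jqk,pnm,ylvlc] add [iuem,pnzb] -> 9 lines: hlw wlwy ftys goy ccqy iuem pnzb llqw nfc
Hunk 2: at line 5 remove [iuem] add [yndgt,tefe] -> 10 lines: hlw wlwy ftys goy ccqy yndgt tefe pnzb llqw nfc
Hunk 3: at line 1 remove [wlwy,ftys,goy] add [fxs,owfu,yazgj] -> 10 lines: hlw fxs owfu yazgj ccqy yndgt tefe pnzb llqw nfc
Hunk 4: at line 4 remove [ccqy] add [wdn,rqyh] -> 11 lines: hlw fxs owfu yazgj wdn rqyh yndgt tefe pnzb llqw nfc
Hunk 5: at line 1 remove [owfu,yazgj,wdn] add [xyi,chxsg,pwqg] -> 11 lines: hlw fxs xyi chxsg pwqg rqyh yndgt tefe pnzb llqw nfc
Hunk 6: at line 6 remove [tefe,pnzb] add [vdv,nza] -> 11 lines: hlw fxs xyi chxsg pwqg rqyh yndgt vdv nza llqw nfc
Final line count: 11

Answer: 11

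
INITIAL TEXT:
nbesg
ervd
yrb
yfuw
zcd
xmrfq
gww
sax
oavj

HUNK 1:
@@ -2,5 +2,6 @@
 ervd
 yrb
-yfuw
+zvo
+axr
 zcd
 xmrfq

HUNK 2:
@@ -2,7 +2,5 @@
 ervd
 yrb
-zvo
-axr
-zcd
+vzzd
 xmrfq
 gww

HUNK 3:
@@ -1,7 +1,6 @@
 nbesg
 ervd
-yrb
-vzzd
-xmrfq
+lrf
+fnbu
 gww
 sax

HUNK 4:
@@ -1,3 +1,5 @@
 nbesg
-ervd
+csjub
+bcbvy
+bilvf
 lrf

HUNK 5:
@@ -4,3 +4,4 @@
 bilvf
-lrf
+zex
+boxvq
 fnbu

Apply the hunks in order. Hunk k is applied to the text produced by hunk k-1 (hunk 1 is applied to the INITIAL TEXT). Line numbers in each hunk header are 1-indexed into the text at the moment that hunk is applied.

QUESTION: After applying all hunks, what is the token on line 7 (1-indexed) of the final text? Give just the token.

Answer: fnbu

Derivation:
Hunk 1: at line 2 remove [yfuw] add [zvo,axr] -> 10 lines: nbesg ervd yrb zvo axr zcd xmrfq gww sax oavj
Hunk 2: at line 2 remove [zvo,axr,zcd] add [vzzd] -> 8 lines: nbesg ervd yrb vzzd xmrfq gww sax oavj
Hunk 3: at line 1 remove [yrb,vzzd,xmrfq] add [lrf,fnbu] -> 7 lines: nbesg ervd lrf fnbu gww sax oavj
Hunk 4: at line 1 remove [ervd] add [csjub,bcbvy,bilvf] -> 9 lines: nbesg csjub bcbvy bilvf lrf fnbu gww sax oavj
Hunk 5: at line 4 remove [lrf] add [zex,boxvq] -> 10 lines: nbesg csjub bcbvy bilvf zex boxvq fnbu gww sax oavj
Final line 7: fnbu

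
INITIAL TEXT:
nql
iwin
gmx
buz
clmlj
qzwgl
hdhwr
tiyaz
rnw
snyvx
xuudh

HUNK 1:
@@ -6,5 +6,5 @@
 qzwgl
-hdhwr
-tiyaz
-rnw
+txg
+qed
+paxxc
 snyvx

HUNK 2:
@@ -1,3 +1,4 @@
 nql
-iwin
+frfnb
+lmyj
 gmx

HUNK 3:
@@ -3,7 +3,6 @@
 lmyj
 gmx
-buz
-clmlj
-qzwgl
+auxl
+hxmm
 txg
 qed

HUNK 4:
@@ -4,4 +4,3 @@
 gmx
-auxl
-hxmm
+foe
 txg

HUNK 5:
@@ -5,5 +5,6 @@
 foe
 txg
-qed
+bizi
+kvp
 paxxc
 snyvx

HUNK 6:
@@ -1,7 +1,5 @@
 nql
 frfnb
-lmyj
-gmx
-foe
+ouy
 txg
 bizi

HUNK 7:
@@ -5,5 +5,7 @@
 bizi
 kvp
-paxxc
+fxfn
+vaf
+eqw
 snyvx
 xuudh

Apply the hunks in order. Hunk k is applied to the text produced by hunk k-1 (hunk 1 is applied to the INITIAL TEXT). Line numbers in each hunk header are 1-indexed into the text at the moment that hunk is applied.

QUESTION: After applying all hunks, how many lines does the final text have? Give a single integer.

Hunk 1: at line 6 remove [hdhwr,tiyaz,rnw] add [txg,qed,paxxc] -> 11 lines: nql iwin gmx buz clmlj qzwgl txg qed paxxc snyvx xuudh
Hunk 2: at line 1 remove [iwin] add [frfnb,lmyj] -> 12 lines: nql frfnb lmyj gmx buz clmlj qzwgl txg qed paxxc snyvx xuudh
Hunk 3: at line 3 remove [buz,clmlj,qzwgl] add [auxl,hxmm] -> 11 lines: nql frfnb lmyj gmx auxl hxmm txg qed paxxc snyvx xuudh
Hunk 4: at line 4 remove [auxl,hxmm] add [foe] -> 10 lines: nql frfnb lmyj gmx foe txg qed paxxc snyvx xuudh
Hunk 5: at line 5 remove [qed] add [bizi,kvp] -> 11 lines: nql frfnb lmyj gmx foe txg bizi kvp paxxc snyvx xuudh
Hunk 6: at line 1 remove [lmyj,gmx,foe] add [ouy] -> 9 lines: nql frfnb ouy txg bizi kvp paxxc snyvx xuudh
Hunk 7: at line 5 remove [paxxc] add [fxfn,vaf,eqw] -> 11 lines: nql frfnb ouy txg bizi kvp fxfn vaf eqw snyvx xuudh
Final line count: 11

Answer: 11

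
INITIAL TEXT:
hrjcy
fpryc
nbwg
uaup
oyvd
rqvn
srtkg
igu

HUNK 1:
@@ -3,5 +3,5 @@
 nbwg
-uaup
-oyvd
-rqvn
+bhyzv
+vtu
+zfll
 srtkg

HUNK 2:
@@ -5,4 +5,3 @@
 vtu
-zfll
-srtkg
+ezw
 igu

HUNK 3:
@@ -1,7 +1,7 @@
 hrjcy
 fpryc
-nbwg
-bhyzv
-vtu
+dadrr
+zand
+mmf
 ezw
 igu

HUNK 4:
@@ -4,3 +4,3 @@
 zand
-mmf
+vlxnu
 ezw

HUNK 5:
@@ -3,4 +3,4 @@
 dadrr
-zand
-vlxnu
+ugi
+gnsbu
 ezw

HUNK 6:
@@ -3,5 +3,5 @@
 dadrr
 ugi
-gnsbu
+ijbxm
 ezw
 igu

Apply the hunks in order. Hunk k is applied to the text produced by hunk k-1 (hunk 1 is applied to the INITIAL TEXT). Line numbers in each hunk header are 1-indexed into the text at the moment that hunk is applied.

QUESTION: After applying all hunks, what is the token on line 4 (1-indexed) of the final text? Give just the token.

Hunk 1: at line 3 remove [uaup,oyvd,rqvn] add [bhyzv,vtu,zfll] -> 8 lines: hrjcy fpryc nbwg bhyzv vtu zfll srtkg igu
Hunk 2: at line 5 remove [zfll,srtkg] add [ezw] -> 7 lines: hrjcy fpryc nbwg bhyzv vtu ezw igu
Hunk 3: at line 1 remove [nbwg,bhyzv,vtu] add [dadrr,zand,mmf] -> 7 lines: hrjcy fpryc dadrr zand mmf ezw igu
Hunk 4: at line 4 remove [mmf] add [vlxnu] -> 7 lines: hrjcy fpryc dadrr zand vlxnu ezw igu
Hunk 5: at line 3 remove [zand,vlxnu] add [ugi,gnsbu] -> 7 lines: hrjcy fpryc dadrr ugi gnsbu ezw igu
Hunk 6: at line 3 remove [gnsbu] add [ijbxm] -> 7 lines: hrjcy fpryc dadrr ugi ijbxm ezw igu
Final line 4: ugi

Answer: ugi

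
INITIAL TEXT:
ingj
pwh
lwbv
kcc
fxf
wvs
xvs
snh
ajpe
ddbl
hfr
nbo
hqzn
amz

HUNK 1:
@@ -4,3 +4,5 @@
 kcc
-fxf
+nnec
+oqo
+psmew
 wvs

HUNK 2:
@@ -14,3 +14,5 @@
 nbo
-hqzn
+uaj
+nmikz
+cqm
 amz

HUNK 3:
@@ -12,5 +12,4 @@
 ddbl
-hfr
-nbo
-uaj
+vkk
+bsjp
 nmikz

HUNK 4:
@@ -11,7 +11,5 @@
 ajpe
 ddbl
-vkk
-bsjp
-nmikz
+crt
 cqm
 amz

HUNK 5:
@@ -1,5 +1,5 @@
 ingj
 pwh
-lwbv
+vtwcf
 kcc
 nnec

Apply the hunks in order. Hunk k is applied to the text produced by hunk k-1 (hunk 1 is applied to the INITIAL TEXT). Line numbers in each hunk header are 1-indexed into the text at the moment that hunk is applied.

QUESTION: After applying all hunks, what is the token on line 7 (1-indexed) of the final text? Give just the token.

Answer: psmew

Derivation:
Hunk 1: at line 4 remove [fxf] add [nnec,oqo,psmew] -> 16 lines: ingj pwh lwbv kcc nnec oqo psmew wvs xvs snh ajpe ddbl hfr nbo hqzn amz
Hunk 2: at line 14 remove [hqzn] add [uaj,nmikz,cqm] -> 18 lines: ingj pwh lwbv kcc nnec oqo psmew wvs xvs snh ajpe ddbl hfr nbo uaj nmikz cqm amz
Hunk 3: at line 12 remove [hfr,nbo,uaj] add [vkk,bsjp] -> 17 lines: ingj pwh lwbv kcc nnec oqo psmew wvs xvs snh ajpe ddbl vkk bsjp nmikz cqm amz
Hunk 4: at line 11 remove [vkk,bsjp,nmikz] add [crt] -> 15 lines: ingj pwh lwbv kcc nnec oqo psmew wvs xvs snh ajpe ddbl crt cqm amz
Hunk 5: at line 1 remove [lwbv] add [vtwcf] -> 15 lines: ingj pwh vtwcf kcc nnec oqo psmew wvs xvs snh ajpe ddbl crt cqm amz
Final line 7: psmew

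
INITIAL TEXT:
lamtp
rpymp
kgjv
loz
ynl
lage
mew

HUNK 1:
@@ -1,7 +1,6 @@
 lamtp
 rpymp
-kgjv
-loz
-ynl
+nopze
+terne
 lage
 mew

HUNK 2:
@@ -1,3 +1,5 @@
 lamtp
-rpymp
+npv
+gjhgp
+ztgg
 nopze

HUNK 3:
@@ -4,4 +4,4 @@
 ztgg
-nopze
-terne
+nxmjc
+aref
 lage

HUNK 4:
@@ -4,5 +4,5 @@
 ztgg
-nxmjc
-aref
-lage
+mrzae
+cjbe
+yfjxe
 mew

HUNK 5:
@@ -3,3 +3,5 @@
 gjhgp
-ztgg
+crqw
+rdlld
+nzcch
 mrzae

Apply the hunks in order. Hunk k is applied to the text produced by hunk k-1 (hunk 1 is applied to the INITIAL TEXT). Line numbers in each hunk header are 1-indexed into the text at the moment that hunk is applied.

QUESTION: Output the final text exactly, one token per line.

Hunk 1: at line 1 remove [kgjv,loz,ynl] add [nopze,terne] -> 6 lines: lamtp rpymp nopze terne lage mew
Hunk 2: at line 1 remove [rpymp] add [npv,gjhgp,ztgg] -> 8 lines: lamtp npv gjhgp ztgg nopze terne lage mew
Hunk 3: at line 4 remove [nopze,terne] add [nxmjc,aref] -> 8 lines: lamtp npv gjhgp ztgg nxmjc aref lage mew
Hunk 4: at line 4 remove [nxmjc,aref,lage] add [mrzae,cjbe,yfjxe] -> 8 lines: lamtp npv gjhgp ztgg mrzae cjbe yfjxe mew
Hunk 5: at line 3 remove [ztgg] add [crqw,rdlld,nzcch] -> 10 lines: lamtp npv gjhgp crqw rdlld nzcch mrzae cjbe yfjxe mew

Answer: lamtp
npv
gjhgp
crqw
rdlld
nzcch
mrzae
cjbe
yfjxe
mew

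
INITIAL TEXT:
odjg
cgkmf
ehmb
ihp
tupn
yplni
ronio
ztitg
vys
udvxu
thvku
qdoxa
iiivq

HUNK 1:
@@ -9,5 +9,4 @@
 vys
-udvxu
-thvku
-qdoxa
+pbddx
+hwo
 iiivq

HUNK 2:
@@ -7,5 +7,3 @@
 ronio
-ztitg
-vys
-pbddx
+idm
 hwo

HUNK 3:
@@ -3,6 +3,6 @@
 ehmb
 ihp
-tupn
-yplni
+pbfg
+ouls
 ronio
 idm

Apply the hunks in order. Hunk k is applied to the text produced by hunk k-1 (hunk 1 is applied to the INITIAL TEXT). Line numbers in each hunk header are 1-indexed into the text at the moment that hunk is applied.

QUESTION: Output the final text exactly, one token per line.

Hunk 1: at line 9 remove [udvxu,thvku,qdoxa] add [pbddx,hwo] -> 12 lines: odjg cgkmf ehmb ihp tupn yplni ronio ztitg vys pbddx hwo iiivq
Hunk 2: at line 7 remove [ztitg,vys,pbddx] add [idm] -> 10 lines: odjg cgkmf ehmb ihp tupn yplni ronio idm hwo iiivq
Hunk 3: at line 3 remove [tupn,yplni] add [pbfg,ouls] -> 10 lines: odjg cgkmf ehmb ihp pbfg ouls ronio idm hwo iiivq

Answer: odjg
cgkmf
ehmb
ihp
pbfg
ouls
ronio
idm
hwo
iiivq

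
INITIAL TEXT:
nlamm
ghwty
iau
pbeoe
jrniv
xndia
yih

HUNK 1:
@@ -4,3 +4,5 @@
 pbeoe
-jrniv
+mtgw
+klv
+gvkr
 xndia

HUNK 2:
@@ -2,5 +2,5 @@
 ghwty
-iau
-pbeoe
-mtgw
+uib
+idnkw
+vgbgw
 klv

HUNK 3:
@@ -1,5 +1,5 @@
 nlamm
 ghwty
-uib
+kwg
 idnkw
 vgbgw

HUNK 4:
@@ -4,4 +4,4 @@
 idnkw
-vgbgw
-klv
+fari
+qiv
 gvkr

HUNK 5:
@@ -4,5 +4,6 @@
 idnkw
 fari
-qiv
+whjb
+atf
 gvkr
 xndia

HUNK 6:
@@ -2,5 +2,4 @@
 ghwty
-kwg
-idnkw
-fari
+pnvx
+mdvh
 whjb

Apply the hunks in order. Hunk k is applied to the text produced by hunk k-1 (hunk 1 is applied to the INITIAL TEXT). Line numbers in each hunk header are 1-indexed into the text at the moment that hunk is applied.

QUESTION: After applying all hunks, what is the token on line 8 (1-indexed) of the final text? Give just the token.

Hunk 1: at line 4 remove [jrniv] add [mtgw,klv,gvkr] -> 9 lines: nlamm ghwty iau pbeoe mtgw klv gvkr xndia yih
Hunk 2: at line 2 remove [iau,pbeoe,mtgw] add [uib,idnkw,vgbgw] -> 9 lines: nlamm ghwty uib idnkw vgbgw klv gvkr xndia yih
Hunk 3: at line 1 remove [uib] add [kwg] -> 9 lines: nlamm ghwty kwg idnkw vgbgw klv gvkr xndia yih
Hunk 4: at line 4 remove [vgbgw,klv] add [fari,qiv] -> 9 lines: nlamm ghwty kwg idnkw fari qiv gvkr xndia yih
Hunk 5: at line 4 remove [qiv] add [whjb,atf] -> 10 lines: nlamm ghwty kwg idnkw fari whjb atf gvkr xndia yih
Hunk 6: at line 2 remove [kwg,idnkw,fari] add [pnvx,mdvh] -> 9 lines: nlamm ghwty pnvx mdvh whjb atf gvkr xndia yih
Final line 8: xndia

Answer: xndia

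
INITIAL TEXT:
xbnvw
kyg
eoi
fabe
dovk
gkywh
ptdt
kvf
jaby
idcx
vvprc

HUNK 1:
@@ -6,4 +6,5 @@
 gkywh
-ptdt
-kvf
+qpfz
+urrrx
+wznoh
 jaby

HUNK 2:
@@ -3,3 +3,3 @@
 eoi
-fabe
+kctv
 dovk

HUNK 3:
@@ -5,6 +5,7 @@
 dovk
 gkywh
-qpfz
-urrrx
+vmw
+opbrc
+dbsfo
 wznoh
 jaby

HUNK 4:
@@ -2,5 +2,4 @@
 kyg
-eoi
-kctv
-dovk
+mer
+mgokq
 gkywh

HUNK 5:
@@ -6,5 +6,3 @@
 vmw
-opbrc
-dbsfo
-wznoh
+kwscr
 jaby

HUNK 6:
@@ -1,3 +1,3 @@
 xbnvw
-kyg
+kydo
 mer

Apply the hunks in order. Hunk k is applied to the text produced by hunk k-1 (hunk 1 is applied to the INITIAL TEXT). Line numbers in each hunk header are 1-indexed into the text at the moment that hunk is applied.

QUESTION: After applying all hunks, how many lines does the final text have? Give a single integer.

Answer: 10

Derivation:
Hunk 1: at line 6 remove [ptdt,kvf] add [qpfz,urrrx,wznoh] -> 12 lines: xbnvw kyg eoi fabe dovk gkywh qpfz urrrx wznoh jaby idcx vvprc
Hunk 2: at line 3 remove [fabe] add [kctv] -> 12 lines: xbnvw kyg eoi kctv dovk gkywh qpfz urrrx wznoh jaby idcx vvprc
Hunk 3: at line 5 remove [qpfz,urrrx] add [vmw,opbrc,dbsfo] -> 13 lines: xbnvw kyg eoi kctv dovk gkywh vmw opbrc dbsfo wznoh jaby idcx vvprc
Hunk 4: at line 2 remove [eoi,kctv,dovk] add [mer,mgokq] -> 12 lines: xbnvw kyg mer mgokq gkywh vmw opbrc dbsfo wznoh jaby idcx vvprc
Hunk 5: at line 6 remove [opbrc,dbsfo,wznoh] add [kwscr] -> 10 lines: xbnvw kyg mer mgokq gkywh vmw kwscr jaby idcx vvprc
Hunk 6: at line 1 remove [kyg] add [kydo] -> 10 lines: xbnvw kydo mer mgokq gkywh vmw kwscr jaby idcx vvprc
Final line count: 10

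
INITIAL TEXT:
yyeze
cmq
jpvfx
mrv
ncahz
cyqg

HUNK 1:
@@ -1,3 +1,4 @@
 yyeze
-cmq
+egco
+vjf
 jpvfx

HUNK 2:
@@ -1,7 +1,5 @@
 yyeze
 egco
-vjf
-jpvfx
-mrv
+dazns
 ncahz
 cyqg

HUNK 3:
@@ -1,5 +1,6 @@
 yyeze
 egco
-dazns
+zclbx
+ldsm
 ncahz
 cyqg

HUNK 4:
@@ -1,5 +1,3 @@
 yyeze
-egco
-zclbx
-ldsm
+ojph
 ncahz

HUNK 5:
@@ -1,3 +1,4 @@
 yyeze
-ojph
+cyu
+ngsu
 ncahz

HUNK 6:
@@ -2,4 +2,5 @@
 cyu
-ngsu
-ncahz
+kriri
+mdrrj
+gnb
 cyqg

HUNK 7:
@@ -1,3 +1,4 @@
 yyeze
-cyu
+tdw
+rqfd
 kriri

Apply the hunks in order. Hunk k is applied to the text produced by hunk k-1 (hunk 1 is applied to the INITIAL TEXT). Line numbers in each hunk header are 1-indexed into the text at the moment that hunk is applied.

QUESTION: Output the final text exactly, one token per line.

Hunk 1: at line 1 remove [cmq] add [egco,vjf] -> 7 lines: yyeze egco vjf jpvfx mrv ncahz cyqg
Hunk 2: at line 1 remove [vjf,jpvfx,mrv] add [dazns] -> 5 lines: yyeze egco dazns ncahz cyqg
Hunk 3: at line 1 remove [dazns] add [zclbx,ldsm] -> 6 lines: yyeze egco zclbx ldsm ncahz cyqg
Hunk 4: at line 1 remove [egco,zclbx,ldsm] add [ojph] -> 4 lines: yyeze ojph ncahz cyqg
Hunk 5: at line 1 remove [ojph] add [cyu,ngsu] -> 5 lines: yyeze cyu ngsu ncahz cyqg
Hunk 6: at line 2 remove [ngsu,ncahz] add [kriri,mdrrj,gnb] -> 6 lines: yyeze cyu kriri mdrrj gnb cyqg
Hunk 7: at line 1 remove [cyu] add [tdw,rqfd] -> 7 lines: yyeze tdw rqfd kriri mdrrj gnb cyqg

Answer: yyeze
tdw
rqfd
kriri
mdrrj
gnb
cyqg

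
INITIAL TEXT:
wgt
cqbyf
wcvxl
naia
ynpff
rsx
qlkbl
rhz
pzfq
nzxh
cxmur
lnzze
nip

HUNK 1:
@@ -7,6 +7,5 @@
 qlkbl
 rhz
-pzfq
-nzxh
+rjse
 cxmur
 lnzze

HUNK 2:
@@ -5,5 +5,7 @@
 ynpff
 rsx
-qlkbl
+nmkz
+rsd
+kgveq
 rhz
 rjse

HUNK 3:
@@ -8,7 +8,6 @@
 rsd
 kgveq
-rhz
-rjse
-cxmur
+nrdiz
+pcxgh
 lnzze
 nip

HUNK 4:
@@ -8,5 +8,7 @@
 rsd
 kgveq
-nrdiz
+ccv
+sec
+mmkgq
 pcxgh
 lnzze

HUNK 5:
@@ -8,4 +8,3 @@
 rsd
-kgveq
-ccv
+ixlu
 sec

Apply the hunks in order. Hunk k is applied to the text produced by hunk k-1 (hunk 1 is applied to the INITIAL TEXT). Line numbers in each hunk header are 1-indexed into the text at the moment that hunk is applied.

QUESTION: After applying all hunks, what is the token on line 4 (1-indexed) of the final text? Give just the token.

Answer: naia

Derivation:
Hunk 1: at line 7 remove [pzfq,nzxh] add [rjse] -> 12 lines: wgt cqbyf wcvxl naia ynpff rsx qlkbl rhz rjse cxmur lnzze nip
Hunk 2: at line 5 remove [qlkbl] add [nmkz,rsd,kgveq] -> 14 lines: wgt cqbyf wcvxl naia ynpff rsx nmkz rsd kgveq rhz rjse cxmur lnzze nip
Hunk 3: at line 8 remove [rhz,rjse,cxmur] add [nrdiz,pcxgh] -> 13 lines: wgt cqbyf wcvxl naia ynpff rsx nmkz rsd kgveq nrdiz pcxgh lnzze nip
Hunk 4: at line 8 remove [nrdiz] add [ccv,sec,mmkgq] -> 15 lines: wgt cqbyf wcvxl naia ynpff rsx nmkz rsd kgveq ccv sec mmkgq pcxgh lnzze nip
Hunk 5: at line 8 remove [kgveq,ccv] add [ixlu] -> 14 lines: wgt cqbyf wcvxl naia ynpff rsx nmkz rsd ixlu sec mmkgq pcxgh lnzze nip
Final line 4: naia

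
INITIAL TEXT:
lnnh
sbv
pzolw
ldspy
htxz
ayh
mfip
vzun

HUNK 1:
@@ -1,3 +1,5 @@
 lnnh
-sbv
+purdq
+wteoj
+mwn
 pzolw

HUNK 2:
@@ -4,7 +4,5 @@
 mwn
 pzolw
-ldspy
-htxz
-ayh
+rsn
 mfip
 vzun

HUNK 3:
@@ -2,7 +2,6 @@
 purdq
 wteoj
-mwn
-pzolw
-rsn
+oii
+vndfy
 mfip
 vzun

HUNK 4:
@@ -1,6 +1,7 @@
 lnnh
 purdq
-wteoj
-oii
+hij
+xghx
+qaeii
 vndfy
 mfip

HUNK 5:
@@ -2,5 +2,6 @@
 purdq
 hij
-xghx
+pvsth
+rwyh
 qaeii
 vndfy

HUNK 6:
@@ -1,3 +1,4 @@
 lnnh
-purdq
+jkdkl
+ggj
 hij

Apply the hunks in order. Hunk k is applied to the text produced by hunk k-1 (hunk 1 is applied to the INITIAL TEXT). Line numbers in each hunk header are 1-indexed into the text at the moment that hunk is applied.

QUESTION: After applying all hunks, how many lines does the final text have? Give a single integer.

Hunk 1: at line 1 remove [sbv] add [purdq,wteoj,mwn] -> 10 lines: lnnh purdq wteoj mwn pzolw ldspy htxz ayh mfip vzun
Hunk 2: at line 4 remove [ldspy,htxz,ayh] add [rsn] -> 8 lines: lnnh purdq wteoj mwn pzolw rsn mfip vzun
Hunk 3: at line 2 remove [mwn,pzolw,rsn] add [oii,vndfy] -> 7 lines: lnnh purdq wteoj oii vndfy mfip vzun
Hunk 4: at line 1 remove [wteoj,oii] add [hij,xghx,qaeii] -> 8 lines: lnnh purdq hij xghx qaeii vndfy mfip vzun
Hunk 5: at line 2 remove [xghx] add [pvsth,rwyh] -> 9 lines: lnnh purdq hij pvsth rwyh qaeii vndfy mfip vzun
Hunk 6: at line 1 remove [purdq] add [jkdkl,ggj] -> 10 lines: lnnh jkdkl ggj hij pvsth rwyh qaeii vndfy mfip vzun
Final line count: 10

Answer: 10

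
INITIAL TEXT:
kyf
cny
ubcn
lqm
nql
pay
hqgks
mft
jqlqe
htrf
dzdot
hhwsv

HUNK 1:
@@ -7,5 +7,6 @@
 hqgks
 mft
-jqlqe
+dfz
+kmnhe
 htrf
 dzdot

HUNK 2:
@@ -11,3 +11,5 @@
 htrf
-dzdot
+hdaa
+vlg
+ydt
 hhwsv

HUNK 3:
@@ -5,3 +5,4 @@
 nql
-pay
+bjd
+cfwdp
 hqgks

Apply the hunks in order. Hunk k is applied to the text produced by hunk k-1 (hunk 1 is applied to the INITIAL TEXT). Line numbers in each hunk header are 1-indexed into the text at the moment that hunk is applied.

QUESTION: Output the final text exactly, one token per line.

Answer: kyf
cny
ubcn
lqm
nql
bjd
cfwdp
hqgks
mft
dfz
kmnhe
htrf
hdaa
vlg
ydt
hhwsv

Derivation:
Hunk 1: at line 7 remove [jqlqe] add [dfz,kmnhe] -> 13 lines: kyf cny ubcn lqm nql pay hqgks mft dfz kmnhe htrf dzdot hhwsv
Hunk 2: at line 11 remove [dzdot] add [hdaa,vlg,ydt] -> 15 lines: kyf cny ubcn lqm nql pay hqgks mft dfz kmnhe htrf hdaa vlg ydt hhwsv
Hunk 3: at line 5 remove [pay] add [bjd,cfwdp] -> 16 lines: kyf cny ubcn lqm nql bjd cfwdp hqgks mft dfz kmnhe htrf hdaa vlg ydt hhwsv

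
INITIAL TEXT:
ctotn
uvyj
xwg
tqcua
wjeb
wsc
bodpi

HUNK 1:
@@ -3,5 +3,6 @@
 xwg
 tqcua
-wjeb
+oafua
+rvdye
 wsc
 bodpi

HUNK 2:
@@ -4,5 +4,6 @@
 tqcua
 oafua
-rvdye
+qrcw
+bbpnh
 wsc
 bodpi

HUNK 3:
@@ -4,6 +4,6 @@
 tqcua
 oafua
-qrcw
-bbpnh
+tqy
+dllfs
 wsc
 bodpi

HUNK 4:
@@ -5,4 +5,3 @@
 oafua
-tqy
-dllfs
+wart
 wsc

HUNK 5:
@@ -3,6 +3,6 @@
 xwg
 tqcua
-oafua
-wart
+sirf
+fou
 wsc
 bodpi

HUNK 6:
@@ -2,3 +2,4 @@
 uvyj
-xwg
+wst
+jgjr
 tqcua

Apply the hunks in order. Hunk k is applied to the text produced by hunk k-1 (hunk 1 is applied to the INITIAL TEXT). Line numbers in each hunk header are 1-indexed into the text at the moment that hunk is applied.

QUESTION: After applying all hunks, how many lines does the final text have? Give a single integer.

Hunk 1: at line 3 remove [wjeb] add [oafua,rvdye] -> 8 lines: ctotn uvyj xwg tqcua oafua rvdye wsc bodpi
Hunk 2: at line 4 remove [rvdye] add [qrcw,bbpnh] -> 9 lines: ctotn uvyj xwg tqcua oafua qrcw bbpnh wsc bodpi
Hunk 3: at line 4 remove [qrcw,bbpnh] add [tqy,dllfs] -> 9 lines: ctotn uvyj xwg tqcua oafua tqy dllfs wsc bodpi
Hunk 4: at line 5 remove [tqy,dllfs] add [wart] -> 8 lines: ctotn uvyj xwg tqcua oafua wart wsc bodpi
Hunk 5: at line 3 remove [oafua,wart] add [sirf,fou] -> 8 lines: ctotn uvyj xwg tqcua sirf fou wsc bodpi
Hunk 6: at line 2 remove [xwg] add [wst,jgjr] -> 9 lines: ctotn uvyj wst jgjr tqcua sirf fou wsc bodpi
Final line count: 9

Answer: 9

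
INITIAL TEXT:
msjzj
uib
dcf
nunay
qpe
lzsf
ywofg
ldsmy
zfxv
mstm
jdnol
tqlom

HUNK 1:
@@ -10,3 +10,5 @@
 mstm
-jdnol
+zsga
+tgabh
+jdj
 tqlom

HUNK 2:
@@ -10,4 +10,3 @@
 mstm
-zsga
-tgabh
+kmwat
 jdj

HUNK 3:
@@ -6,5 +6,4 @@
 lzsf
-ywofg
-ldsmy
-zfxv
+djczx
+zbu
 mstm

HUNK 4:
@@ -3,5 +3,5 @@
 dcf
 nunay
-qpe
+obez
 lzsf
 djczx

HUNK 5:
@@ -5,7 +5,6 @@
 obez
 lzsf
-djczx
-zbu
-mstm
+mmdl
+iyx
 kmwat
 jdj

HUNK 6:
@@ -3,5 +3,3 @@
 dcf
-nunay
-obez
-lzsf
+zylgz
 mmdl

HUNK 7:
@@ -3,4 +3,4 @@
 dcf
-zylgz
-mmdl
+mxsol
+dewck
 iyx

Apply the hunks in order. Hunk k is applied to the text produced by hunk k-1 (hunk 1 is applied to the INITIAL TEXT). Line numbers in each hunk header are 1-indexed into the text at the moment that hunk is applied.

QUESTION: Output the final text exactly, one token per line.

Hunk 1: at line 10 remove [jdnol] add [zsga,tgabh,jdj] -> 14 lines: msjzj uib dcf nunay qpe lzsf ywofg ldsmy zfxv mstm zsga tgabh jdj tqlom
Hunk 2: at line 10 remove [zsga,tgabh] add [kmwat] -> 13 lines: msjzj uib dcf nunay qpe lzsf ywofg ldsmy zfxv mstm kmwat jdj tqlom
Hunk 3: at line 6 remove [ywofg,ldsmy,zfxv] add [djczx,zbu] -> 12 lines: msjzj uib dcf nunay qpe lzsf djczx zbu mstm kmwat jdj tqlom
Hunk 4: at line 3 remove [qpe] add [obez] -> 12 lines: msjzj uib dcf nunay obez lzsf djczx zbu mstm kmwat jdj tqlom
Hunk 5: at line 5 remove [djczx,zbu,mstm] add [mmdl,iyx] -> 11 lines: msjzj uib dcf nunay obez lzsf mmdl iyx kmwat jdj tqlom
Hunk 6: at line 3 remove [nunay,obez,lzsf] add [zylgz] -> 9 lines: msjzj uib dcf zylgz mmdl iyx kmwat jdj tqlom
Hunk 7: at line 3 remove [zylgz,mmdl] add [mxsol,dewck] -> 9 lines: msjzj uib dcf mxsol dewck iyx kmwat jdj tqlom

Answer: msjzj
uib
dcf
mxsol
dewck
iyx
kmwat
jdj
tqlom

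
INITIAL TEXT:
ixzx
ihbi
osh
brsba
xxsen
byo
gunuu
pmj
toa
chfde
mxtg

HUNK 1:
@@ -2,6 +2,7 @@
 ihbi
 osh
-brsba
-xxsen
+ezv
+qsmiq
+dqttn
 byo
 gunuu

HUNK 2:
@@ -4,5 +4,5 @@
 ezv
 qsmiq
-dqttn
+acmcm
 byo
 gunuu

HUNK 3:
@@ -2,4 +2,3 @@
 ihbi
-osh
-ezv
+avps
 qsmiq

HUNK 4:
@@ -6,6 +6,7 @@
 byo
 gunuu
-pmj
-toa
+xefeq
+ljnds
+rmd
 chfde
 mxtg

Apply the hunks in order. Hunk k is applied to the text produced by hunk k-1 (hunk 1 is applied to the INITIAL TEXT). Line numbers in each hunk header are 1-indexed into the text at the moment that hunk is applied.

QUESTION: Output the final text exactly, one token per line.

Hunk 1: at line 2 remove [brsba,xxsen] add [ezv,qsmiq,dqttn] -> 12 lines: ixzx ihbi osh ezv qsmiq dqttn byo gunuu pmj toa chfde mxtg
Hunk 2: at line 4 remove [dqttn] add [acmcm] -> 12 lines: ixzx ihbi osh ezv qsmiq acmcm byo gunuu pmj toa chfde mxtg
Hunk 3: at line 2 remove [osh,ezv] add [avps] -> 11 lines: ixzx ihbi avps qsmiq acmcm byo gunuu pmj toa chfde mxtg
Hunk 4: at line 6 remove [pmj,toa] add [xefeq,ljnds,rmd] -> 12 lines: ixzx ihbi avps qsmiq acmcm byo gunuu xefeq ljnds rmd chfde mxtg

Answer: ixzx
ihbi
avps
qsmiq
acmcm
byo
gunuu
xefeq
ljnds
rmd
chfde
mxtg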